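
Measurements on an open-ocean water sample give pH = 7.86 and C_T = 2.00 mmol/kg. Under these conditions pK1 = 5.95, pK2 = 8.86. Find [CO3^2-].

[CO3²⁻] = 0.180 mmol/kg

α₂ = 1 / (1 + [H⁺]/K2 + [H⁺]²/(K1K2)) = 1 / (1 + 10^+1.00 + 10^-0.91)
   = 1 / (1 + 10.000 + 0.12303) = 1/11.123 = 0.08990
[CO3²⁻] = α₂ × DIC = 0.08990 × 2.00 = 0.180 mmol/kg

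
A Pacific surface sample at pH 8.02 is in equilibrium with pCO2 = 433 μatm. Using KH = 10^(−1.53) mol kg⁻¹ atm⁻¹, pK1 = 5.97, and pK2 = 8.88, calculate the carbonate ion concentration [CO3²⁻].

[CO3²⁻] = 0.198 mmol/kg

[CO2*] = KH · pCO2 = 10^(−1.53) × 433×10^-6 = 1.278×10^-5 mol/kg
α₀ = 1/(1 + K1/[H⁺] + K1K2/[H⁺]²) = 1/(1 + 10^+2.05 + 10^+1.19) = 0.007771
DIC = [CO2*]/α₀ = 1.278×10^-5 / 0.007771 = 1.644 mmol/kg
[CO3²⁻] = α₂·DIC; α₂ = 0.1204, so [CO3²⁻] = 0.1204 × 1.644 = 0.198 mmol/kg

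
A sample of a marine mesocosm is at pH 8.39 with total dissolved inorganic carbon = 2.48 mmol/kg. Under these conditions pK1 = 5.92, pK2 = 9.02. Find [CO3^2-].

α₂ = 1 / (1 + [H⁺]/K2 + [H⁺]²/(K1K2)) = 1 / (1 + 10^+0.63 + 10^-1.84)
   = 1 / (1 + 4.2658 + 0.014454) = 1/5.2802 = 0.1894
[CO3²⁻] = α₂ × DIC = 0.1894 × 2.48 = 0.470 mmol/kg

[CO3²⁻] = 0.470 mmol/kg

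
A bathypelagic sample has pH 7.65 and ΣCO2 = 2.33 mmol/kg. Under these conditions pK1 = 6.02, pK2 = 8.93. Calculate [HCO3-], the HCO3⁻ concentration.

[HCO3⁻] = 2.17 mmol/kg

α₁ = 1 / (1 + [H⁺]/K1 + K2/[H⁺]) = 1 / (1 + 10^-1.63 + 10^-1.28)
   = 1 / (1 + 0.023442 + 0.052481) = 1/1.0759 = 0.9294
[HCO3⁻] = α₁ × DIC = 0.9294 × 2.33 = 2.17 mmol/kg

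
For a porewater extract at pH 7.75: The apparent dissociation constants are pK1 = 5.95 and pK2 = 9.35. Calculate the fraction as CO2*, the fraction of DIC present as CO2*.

α₀ = 0.0152

α₀ = 1 / (1 + K1/[H⁺] + K1K2/[H⁺]²) = 1 / (1 + 10^+1.80 + 10^+0.20)
   = 1 / (1 + 63.096 + 1.5849) = 1/65.681 = 0.01523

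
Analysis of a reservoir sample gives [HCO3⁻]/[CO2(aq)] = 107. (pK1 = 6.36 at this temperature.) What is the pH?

pH = 8.39

From K1 = [H⁺][HCO3⁻]/[CO2(aq)]:  pH = pK1 + log₁₀([HCO3⁻]/[CO2(aq)])
log₁₀(107) = +2.029
pH = 6.36 + (+2.029) = 8.39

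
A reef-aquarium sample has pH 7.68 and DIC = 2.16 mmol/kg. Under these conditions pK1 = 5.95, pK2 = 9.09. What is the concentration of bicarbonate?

[HCO3⁻] = 2.04 mmol/kg

α₁ = 1 / (1 + [H⁺]/K1 + K2/[H⁺]) = 1 / (1 + 10^-1.73 + 10^-1.41)
   = 1 / (1 + 0.018621 + 0.038905) = 1/1.0575 = 0.9456
[HCO3⁻] = α₁ × DIC = 0.9456 × 2.16 = 2.04 mmol/kg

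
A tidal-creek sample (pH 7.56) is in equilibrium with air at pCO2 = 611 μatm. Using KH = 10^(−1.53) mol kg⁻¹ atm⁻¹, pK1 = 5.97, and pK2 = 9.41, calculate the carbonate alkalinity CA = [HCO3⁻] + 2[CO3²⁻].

[CO2*] = KH · pCO2 = 10^(−1.53) × 611×10^-6 = 1.803×10^-5 mol/kg
α₀ = 1/(1 + K1/[H⁺] + K1K2/[H⁺]²) = 1/(1 + 10^+1.59 + 10^-0.26) = 0.02472
DIC = [CO2*]/α₀ = 1.803×10^-5 / 0.02472 = 0.7295 mmol/kg
CA = (α₁ + 2α₂)·DIC = (0.9617 + 2×0.01358) × 0.7295 = 0.721 mmol/kg

CA = 0.721 mmol/kg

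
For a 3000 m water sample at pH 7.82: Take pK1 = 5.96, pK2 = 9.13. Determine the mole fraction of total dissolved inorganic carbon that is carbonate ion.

α₂ = 1 / (1 + [H⁺]/K2 + [H⁺]²/(K1K2)) = 1 / (1 + 10^+1.31 + 10^-0.55)
   = 1 / (1 + 20.417 + 0.28184) = 1/21.699 = 0.04608

α₂ = 0.0461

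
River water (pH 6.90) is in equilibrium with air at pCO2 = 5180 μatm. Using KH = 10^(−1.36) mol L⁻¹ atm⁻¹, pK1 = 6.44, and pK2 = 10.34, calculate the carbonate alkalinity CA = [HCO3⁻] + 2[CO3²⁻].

[CO2*] = KH · pCO2 = 10^(−1.36) × 5180×10^-6 = 2.261×10^-4 mol/L
α₀ = 1/(1 + K1/[H⁺] + K1K2/[H⁺]²) = 1/(1 + 10^+0.46 + 10^-2.98) = 0.2574
DIC = [CO2*]/α₀ = 2.261×10^-4 / 0.2574 = 0.8785 mmol/L
CA = (α₁ + 2α₂)·DIC = (0.7423 + 2×0.0002695) × 0.8785 = 0.653 mmol/L

CA = 0.653 mmol/L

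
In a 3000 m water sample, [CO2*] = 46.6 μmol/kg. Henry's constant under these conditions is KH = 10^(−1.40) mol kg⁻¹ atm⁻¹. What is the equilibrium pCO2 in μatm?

KH = 10^(−1.40) = 3.981×10^-2 mol kg⁻¹ atm⁻¹
pCO2 = [CO2*]/KH = 46.6×10^-6 / 3.981×10^-2 = 1.17×10^-3 atm = 1170 μatm

pCO2 = 1170 μatm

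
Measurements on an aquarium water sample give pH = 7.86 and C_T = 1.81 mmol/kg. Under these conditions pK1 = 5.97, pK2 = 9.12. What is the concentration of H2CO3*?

[CO2*] = 0.0218 mmol/kg

α₀ = 1 / (1 + K1/[H⁺] + K1K2/[H⁺]²) = 1 / (1 + 10^+1.89 + 10^+0.63)
   = 1 / (1 + 77.625 + 4.2658) = 1/82.891 = 0.01206
[CO2*] = α₀ × DIC = 0.01206 × 1.81 = 0.0218 mmol/kg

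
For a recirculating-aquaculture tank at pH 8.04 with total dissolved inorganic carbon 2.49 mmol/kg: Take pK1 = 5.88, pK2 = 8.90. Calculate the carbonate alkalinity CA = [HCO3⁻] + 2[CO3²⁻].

CA = 2.78 mmol/kg

CA = [HCO3⁻] + 2[CO3²⁻] = (α₁ + 2α₂)·DIC
At pH 8.04: [H⁺]/K1 = 10^-2.16 = 0.0069183, K2/[H⁺] = 10^-0.86 = 0.13804
α₁ = 1/(1 + 0.0069183 + 0.13804) = 1/1.1450 = 0.8734; α₂ = α₁·K2/[H⁺] = 0.1206
α₁ + 2α₂ = 1.1145
CA = 1.1145 × 2.49 = 2.78 mmol/kg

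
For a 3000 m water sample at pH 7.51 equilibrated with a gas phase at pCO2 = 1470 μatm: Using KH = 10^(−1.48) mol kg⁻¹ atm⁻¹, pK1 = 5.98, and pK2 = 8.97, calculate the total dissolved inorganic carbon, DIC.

DIC = 1.76 mmol/kg

[CO2*] = KH · pCO2 = 10^(−1.48) × 1470×10^-6 = 4.868×10^-5 mol/kg
α₀ = 1/(1 + K1/[H⁺] + K1K2/[H⁺]²) = 1/(1 + 10^+1.53 + 10^+0.07) = 0.02773
DIC = [CO2*]/α₀ = 4.868×10^-5 / 0.02773 = 1.76 mmol/kg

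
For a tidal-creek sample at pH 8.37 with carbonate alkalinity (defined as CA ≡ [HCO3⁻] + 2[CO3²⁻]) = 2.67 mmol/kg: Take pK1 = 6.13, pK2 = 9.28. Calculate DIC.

CA = [HCO3⁻] + 2[CO3²⁻] = (α₁ + 2α₂)·DIC
At pH 8.37: [H⁺]/K1 = 10^-2.24 = 0.0057544, K2/[H⁺] = 10^-0.91 = 0.12303
α₁ = 1/(1 + 0.0057544 + 0.12303) = 1/1.1288 = 0.8859; α₂ = α₁·K2/[H⁺] = 0.1090
α₁ + 2α₂ = 1.1039
DIC = CA / (α₁ + 2α₂) = 2.67 / 1.1039 = 2.42 mmol/kg

DIC = 2.42 mmol/kg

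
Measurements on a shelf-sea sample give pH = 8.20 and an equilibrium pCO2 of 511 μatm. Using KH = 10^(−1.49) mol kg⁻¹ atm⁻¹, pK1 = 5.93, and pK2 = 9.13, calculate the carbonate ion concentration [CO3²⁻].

[CO2*] = KH · pCO2 = 10^(−1.49) × 511×10^-6 = 1.654×10^-5 mol/kg
α₀ = 1/(1 + K1/[H⁺] + K1K2/[H⁺]²) = 1/(1 + 10^+2.27 + 10^+1.34) = 0.004783
DIC = [CO2*]/α₀ = 1.654×10^-5 / 0.004783 = 3.457 mmol/kg
[CO3²⁻] = α₂·DIC; α₂ = 0.1046, so [CO3²⁻] = 0.1046 × 3.457 = 0.362 mmol/kg

[CO3²⁻] = 0.362 mmol/kg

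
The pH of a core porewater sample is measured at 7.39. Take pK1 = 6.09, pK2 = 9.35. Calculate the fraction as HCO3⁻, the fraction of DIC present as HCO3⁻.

α₁ = 0.942

α₁ = 1 / (1 + [H⁺]/K1 + K2/[H⁺]) = 1 / (1 + 10^-1.30 + 10^-1.96)
   = 1 / (1 + 0.050119 + 0.010965) = 1/1.0611 = 0.9424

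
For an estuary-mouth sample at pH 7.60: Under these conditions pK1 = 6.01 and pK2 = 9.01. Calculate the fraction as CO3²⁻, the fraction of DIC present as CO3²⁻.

α₂ = 0.0365

α₂ = 1 / (1 + [H⁺]/K2 + [H⁺]²/(K1K2)) = 1 / (1 + 10^+1.41 + 10^-0.18)
   = 1 / (1 + 25.704 + 0.66069) = 1/27.365 = 0.03654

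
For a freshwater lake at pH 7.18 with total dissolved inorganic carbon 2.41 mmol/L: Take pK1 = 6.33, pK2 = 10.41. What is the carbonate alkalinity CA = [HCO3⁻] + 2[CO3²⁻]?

CA = [HCO3⁻] + 2[CO3²⁻] = (α₁ + 2α₂)·DIC
At pH 7.18: [H⁺]/K1 = 10^-0.85 = 0.14125, K2/[H⁺] = 10^-3.23 = 0.00058884
α₁ = 1/(1 + 0.14125 + 0.00058884) = 1/1.1418 = 0.8758; α₂ = α₁·K2/[H⁺] = 0.0005157
α₁ + 2α₂ = 0.8768
CA = 0.8768 × 2.41 = 2.11 mmol/L

CA = 2.11 mmol/L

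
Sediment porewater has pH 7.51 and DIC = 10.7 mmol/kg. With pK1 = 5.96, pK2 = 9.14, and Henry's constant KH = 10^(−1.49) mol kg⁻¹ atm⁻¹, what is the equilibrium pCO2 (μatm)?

pCO2 = 8860 μatm

α₀ = 1 / (1 + K1/[H⁺] + K1K2/[H⁺]²) = 1 / (1 + 10^+1.55 + 10^-0.08)
   = 1 / (1 + 35.481 + 0.83176) = 1/37.313 = 0.02680
[CO2*] = α₀ × DIC = 0.02680 × 10.7 = 0.2868 mmol/kg
pCO2 = [CO2*]/KH = 2.868×10^-4 / 3.236×10^-2 = 8860 μatm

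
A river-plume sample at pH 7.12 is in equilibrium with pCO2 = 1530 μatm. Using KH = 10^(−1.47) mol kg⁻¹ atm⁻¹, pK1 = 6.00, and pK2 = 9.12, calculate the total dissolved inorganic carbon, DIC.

DIC = 0.742 mmol/kg

[CO2*] = KH · pCO2 = 10^(−1.47) × 1530×10^-6 = 5.184×10^-5 mol/kg
α₀ = 1/(1 + K1/[H⁺] + K1K2/[H⁺]²) = 1/(1 + 10^+1.12 + 10^-0.88) = 0.06986
DIC = [CO2*]/α₀ = 5.184×10^-5 / 0.06986 = 0.742 mmol/kg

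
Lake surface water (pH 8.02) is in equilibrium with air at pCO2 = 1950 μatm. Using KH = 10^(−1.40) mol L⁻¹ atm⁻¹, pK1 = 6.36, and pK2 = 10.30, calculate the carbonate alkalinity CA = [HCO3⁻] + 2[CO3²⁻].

CA = 3.59 mmol/L

[CO2*] = KH · pCO2 = 10^(−1.40) × 1950×10^-6 = 7.763×10^-5 mol/L
α₀ = 1/(1 + K1/[H⁺] + K1K2/[H⁺]²) = 1/(1 + 10^+1.66 + 10^-0.62) = 0.02130
DIC = [CO2*]/α₀ = 7.763×10^-5 / 0.02130 = 3.645 mmol/L
CA = (α₁ + 2α₂)·DIC = (0.9736 + 2×0.005109) × 3.645 = 3.59 mmol/L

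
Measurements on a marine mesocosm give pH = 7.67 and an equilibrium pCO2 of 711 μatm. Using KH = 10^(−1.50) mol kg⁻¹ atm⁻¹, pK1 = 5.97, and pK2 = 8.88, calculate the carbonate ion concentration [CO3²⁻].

[CO2*] = KH · pCO2 = 10^(−1.50) × 711×10^-6 = 2.248×10^-5 mol/kg
α₀ = 1/(1 + K1/[H⁺] + K1K2/[H⁺]²) = 1/(1 + 10^+1.70 + 10^+0.49) = 0.01845
DIC = [CO2*]/α₀ = 2.248×10^-5 / 0.01845 = 1.219 mmol/kg
[CO3²⁻] = α₂·DIC; α₂ = 0.05701, so [CO3²⁻] = 0.05701 × 1.219 = 0.0695 mmol/kg

[CO3²⁻] = 0.0695 mmol/kg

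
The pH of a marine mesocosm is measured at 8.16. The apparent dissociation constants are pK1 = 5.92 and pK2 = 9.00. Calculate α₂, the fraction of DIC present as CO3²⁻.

α₂ = 1 / (1 + [H⁺]/K2 + [H⁺]²/(K1K2)) = 1 / (1 + 10^+0.84 + 10^-1.40)
   = 1 / (1 + 6.9183 + 0.039811) = 1/7.9581 = 0.1257

α₂ = 0.126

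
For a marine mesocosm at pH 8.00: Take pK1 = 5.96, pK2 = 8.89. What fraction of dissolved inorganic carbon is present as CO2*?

α₀ = 1 / (1 + K1/[H⁺] + K1K2/[H⁺]²) = 1 / (1 + 10^+2.04 + 10^+1.15)
   = 1 / (1 + 109.65 + 14.125) = 1/124.77 = 0.008015

α₀ = 0.00801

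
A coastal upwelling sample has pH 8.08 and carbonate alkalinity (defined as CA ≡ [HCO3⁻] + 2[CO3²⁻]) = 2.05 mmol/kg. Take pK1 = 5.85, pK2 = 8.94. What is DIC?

DIC = 1.84 mmol/kg

CA = [HCO3⁻] + 2[CO3²⁻] = (α₁ + 2α₂)·DIC
At pH 8.08: [H⁺]/K1 = 10^-2.23 = 0.0058884, K2/[H⁺] = 10^-0.86 = 0.13804
α₁ = 1/(1 + 0.0058884 + 0.13804) = 1/1.1439 = 0.8742; α₂ = α₁·K2/[H⁺] = 0.1207
α₁ + 2α₂ = 1.1155
DIC = CA / (α₁ + 2α₂) = 2.05 / 1.1155 = 1.84 mmol/kg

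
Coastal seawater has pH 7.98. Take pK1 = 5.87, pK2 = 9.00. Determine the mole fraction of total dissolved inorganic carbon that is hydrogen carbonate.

α₁ = 0.906

α₁ = 1 / (1 + [H⁺]/K1 + K2/[H⁺]) = 1 / (1 + 10^-2.11 + 10^-1.02)
   = 1 / (1 + 0.0077625 + 0.095499) = 1/1.1033 = 0.9064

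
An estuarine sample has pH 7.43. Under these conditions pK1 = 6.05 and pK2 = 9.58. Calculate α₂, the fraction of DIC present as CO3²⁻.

α₂ = 0.00675

α₂ = 1 / (1 + [H⁺]/K2 + [H⁺]²/(K1K2)) = 1 / (1 + 10^+2.15 + 10^+0.77)
   = 1 / (1 + 141.25 + 5.8884) = 1/148.14 = 0.006750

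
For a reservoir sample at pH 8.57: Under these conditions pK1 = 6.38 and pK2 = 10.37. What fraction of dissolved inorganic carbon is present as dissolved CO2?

α₀ = 0.00632

α₀ = 1 / (1 + K1/[H⁺] + K1K2/[H⁺]²) = 1 / (1 + 10^+2.19 + 10^+0.39)
   = 1 / (1 + 154.88 + 2.4547) = 1/158.34 = 0.006316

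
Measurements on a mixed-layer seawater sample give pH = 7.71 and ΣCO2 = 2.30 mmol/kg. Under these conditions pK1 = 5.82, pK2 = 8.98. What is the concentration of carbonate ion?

α₂ = 1 / (1 + [H⁺]/K2 + [H⁺]²/(K1K2)) = 1 / (1 + 10^+1.27 + 10^-0.62)
   = 1 / (1 + 18.621 + 0.23988) = 1/19.861 = 0.05035
[CO3²⁻] = α₂ × DIC = 0.05035 × 2.30 = 0.116 mmol/kg

[CO3²⁻] = 0.116 mmol/kg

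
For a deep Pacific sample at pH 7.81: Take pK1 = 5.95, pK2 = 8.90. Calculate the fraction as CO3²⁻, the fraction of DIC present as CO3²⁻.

α₂ = 1 / (1 + [H⁺]/K2 + [H⁺]²/(K1K2)) = 1 / (1 + 10^+1.09 + 10^-0.77)
   = 1 / (1 + 12.303 + 0.16982) = 1/13.473 = 0.07423

α₂ = 0.0742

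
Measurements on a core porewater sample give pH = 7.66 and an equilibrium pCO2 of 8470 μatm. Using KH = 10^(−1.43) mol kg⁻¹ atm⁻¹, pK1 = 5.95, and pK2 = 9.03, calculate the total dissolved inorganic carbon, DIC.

[CO2*] = KH · pCO2 = 10^(−1.43) × 8470×10^-6 = 3.147×10^-4 mol/kg
α₀ = 1/(1 + K1/[H⁺] + K1K2/[H⁺]²) = 1/(1 + 10^+1.71 + 10^+0.34) = 0.01836
DIC = [CO2*]/α₀ = 3.147×10^-4 / 0.01836 = 17.1 mmol/kg

DIC = 17.1 mmol/kg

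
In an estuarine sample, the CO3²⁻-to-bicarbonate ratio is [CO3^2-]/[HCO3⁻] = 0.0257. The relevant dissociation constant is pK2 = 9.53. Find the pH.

From K2 = [H⁺][CO3^2-]/[HCO3⁻]:  pH = pK2 + log₁₀([CO3^2-]/[HCO3⁻])
log₁₀(0.0257) = -1.590
pH = 9.53 + (-1.590) = 7.94

pH = 7.94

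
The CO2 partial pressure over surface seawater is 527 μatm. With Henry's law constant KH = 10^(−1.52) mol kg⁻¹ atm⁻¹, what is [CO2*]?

KH = 10^(−1.52) = 3.020×10^-2 mol kg⁻¹ atm⁻¹
[CO2*] = KH · pCO2 = 3.020×10^-2 × 527×10^-6 atm = 1.59×10^-5 mol/kg

[CO2*] = 15.9 μmol/kg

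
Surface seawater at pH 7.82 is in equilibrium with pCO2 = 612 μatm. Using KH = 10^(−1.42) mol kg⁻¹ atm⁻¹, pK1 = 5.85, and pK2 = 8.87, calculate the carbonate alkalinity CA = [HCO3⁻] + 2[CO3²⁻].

[CO2*] = KH · pCO2 = 10^(−1.42) × 612×10^-6 = 2.327×10^-5 mol/kg
α₀ = 1/(1 + K1/[H⁺] + K1K2/[H⁺]²) = 1/(1 + 10^+1.97 + 10^+0.92) = 0.009742
DIC = [CO2*]/α₀ = 2.327×10^-5 / 0.009742 = 2.388 mmol/kg
CA = (α₁ + 2α₂)·DIC = (0.9092 + 2×0.08103) × 2.388 = 2.56 mmol/kg

CA = 2.56 mmol/kg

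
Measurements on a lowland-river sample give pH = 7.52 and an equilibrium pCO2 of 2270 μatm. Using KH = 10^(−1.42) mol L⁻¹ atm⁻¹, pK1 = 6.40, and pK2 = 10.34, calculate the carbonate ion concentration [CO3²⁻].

[CO3²⁻] = 1.72 μmol/L

[CO2*] = KH · pCO2 = 10^(−1.42) × 2270×10^-6 = 8.630×10^-5 mol/L
α₀ = 1/(1 + K1/[H⁺] + K1K2/[H⁺]²) = 1/(1 + 10^+1.12 + 10^-1.70) = 0.07041
DIC = [CO2*]/α₀ = 8.630×10^-5 / 0.07041 = 1.226 mmol/L
[CO3²⁻] = α₂·DIC; α₂ = 0.001405, so [CO3²⁻] = 0.001405 × 1.226 = 0.00172 mmol/L = 1.72 μmol/L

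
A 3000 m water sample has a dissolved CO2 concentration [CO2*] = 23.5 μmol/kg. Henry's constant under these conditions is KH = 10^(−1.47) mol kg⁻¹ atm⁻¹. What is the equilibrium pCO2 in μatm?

pCO2 = 694 μatm

KH = 10^(−1.47) = 3.388×10^-2 mol kg⁻¹ atm⁻¹
pCO2 = [CO2*]/KH = 23.5×10^-6 / 3.388×10^-2 = 6.94×10^-4 atm = 694 μatm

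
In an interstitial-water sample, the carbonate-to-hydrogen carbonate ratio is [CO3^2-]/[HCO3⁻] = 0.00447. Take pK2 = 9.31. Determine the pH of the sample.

From K2 = [H⁺][CO3^2-]/[HCO3⁻]:  pH = pK2 + log₁₀([CO3^2-]/[HCO3⁻])
log₁₀(0.00447) = -2.350
pH = 9.31 + (-2.350) = 6.96

pH = 6.96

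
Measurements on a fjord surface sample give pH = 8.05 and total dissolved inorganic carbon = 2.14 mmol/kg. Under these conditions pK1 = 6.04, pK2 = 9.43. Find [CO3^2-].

α₂ = 1 / (1 + [H⁺]/K2 + [H⁺]²/(K1K2)) = 1 / (1 + 10^+1.38 + 10^-0.63)
   = 1 / (1 + 23.988 + 0.23442) = 1/25.223 = 0.03965
[CO3²⁻] = α₂ × DIC = 0.03965 × 2.14 = 0.0848 mmol/kg

[CO3²⁻] = 0.0848 mmol/kg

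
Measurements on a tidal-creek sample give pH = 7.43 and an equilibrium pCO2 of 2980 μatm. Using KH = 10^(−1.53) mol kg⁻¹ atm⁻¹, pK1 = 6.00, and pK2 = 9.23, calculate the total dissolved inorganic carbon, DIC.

DIC = 2.49 mmol/kg

[CO2*] = KH · pCO2 = 10^(−1.53) × 2980×10^-6 = 8.795×10^-5 mol/kg
α₀ = 1/(1 + K1/[H⁺] + K1K2/[H⁺]²) = 1/(1 + 10^+1.43 + 10^-0.37) = 0.03528
DIC = [CO2*]/α₀ = 8.795×10^-5 / 0.03528 = 2.49 mmol/kg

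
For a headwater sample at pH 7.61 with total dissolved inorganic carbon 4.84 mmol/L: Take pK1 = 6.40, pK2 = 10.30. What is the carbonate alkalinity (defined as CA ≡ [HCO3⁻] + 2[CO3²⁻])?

CA = 4.57 mmol/L

CA = [HCO3⁻] + 2[CO3²⁻] = (α₁ + 2α₂)·DIC
At pH 7.61: [H⁺]/K1 = 10^-1.21 = 0.061660, K2/[H⁺] = 10^-2.69 = 0.0020417
α₁ = 1/(1 + 0.061660 + 0.0020417) = 1/1.0637 = 0.9401; α₂ = α₁·K2/[H⁺] = 0.001919
α₁ + 2α₂ = 0.9440
CA = 0.9440 × 4.84 = 4.57 mmol/L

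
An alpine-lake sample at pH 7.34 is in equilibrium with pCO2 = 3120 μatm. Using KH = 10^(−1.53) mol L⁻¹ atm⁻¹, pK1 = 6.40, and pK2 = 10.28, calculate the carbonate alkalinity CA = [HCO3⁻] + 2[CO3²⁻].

[CO2*] = KH · pCO2 = 10^(−1.53) × 3120×10^-6 = 9.208×10^-5 mol/L
α₀ = 1/(1 + K1/[H⁺] + K1K2/[H⁺]²) = 1/(1 + 10^+0.94 + 10^-2.00) = 0.1029
DIC = [CO2*]/α₀ = 9.208×10^-5 / 0.1029 = 0.8950 mmol/L
CA = (α₁ + 2α₂)·DIC = (0.8961 + 2×0.001029) × 0.8950 = 0.804 mmol/L

CA = 0.804 mmol/L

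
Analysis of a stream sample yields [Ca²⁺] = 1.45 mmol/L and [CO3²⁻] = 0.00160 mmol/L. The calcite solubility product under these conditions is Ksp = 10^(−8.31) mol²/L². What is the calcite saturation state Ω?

Ksp = 10^(−8.31) = 4.898×10^-9
Ω = [Ca²⁺][CO3²⁻]/Ksp = (1.45×10^-3)(0.00160×10^-3) / 4.898×10^-9 = 0.474

Ω = 0.474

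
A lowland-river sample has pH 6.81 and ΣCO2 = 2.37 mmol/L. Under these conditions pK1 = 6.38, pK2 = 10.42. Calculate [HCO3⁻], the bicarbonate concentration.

[HCO3⁻] = 1.73 mmol/L

α₁ = 1 / (1 + [H⁺]/K1 + K2/[H⁺]) = 1 / (1 + 10^-0.43 + 10^-3.61)
   = 1 / (1 + 0.37154 + 0.00024547) = 1/1.3718 = 0.7290
[HCO3⁻] = α₁ × DIC = 0.7290 × 2.37 = 1.73 mmol/L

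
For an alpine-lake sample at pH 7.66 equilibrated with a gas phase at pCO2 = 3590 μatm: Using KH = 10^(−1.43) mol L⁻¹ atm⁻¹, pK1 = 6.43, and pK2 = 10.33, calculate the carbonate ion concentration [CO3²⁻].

[CO2*] = KH · pCO2 = 10^(−1.43) × 3590×10^-6 = 1.334×10^-4 mol/L
α₀ = 1/(1 + K1/[H⁺] + K1K2/[H⁺]²) = 1/(1 + 10^+1.23 + 10^-1.44) = 0.05550
DIC = [CO2*]/α₀ = 1.334×10^-4 / 0.05550 = 2.403 mmol/L
[CO3²⁻] = α₂·DIC; α₂ = 0.002015, so [CO3²⁻] = 0.002015 × 2.403 = 0.00484 mmol/L = 4.84 μmol/L

[CO3²⁻] = 4.84 μmol/L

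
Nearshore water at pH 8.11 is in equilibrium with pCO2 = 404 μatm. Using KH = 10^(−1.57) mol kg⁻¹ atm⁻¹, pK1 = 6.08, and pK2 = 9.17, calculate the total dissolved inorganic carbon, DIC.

DIC = 1.28 mmol/kg

[CO2*] = KH · pCO2 = 10^(−1.57) × 404×10^-6 = 1.087×10^-5 mol/kg
α₀ = 1/(1 + K1/[H⁺] + K1K2/[H⁺]²) = 1/(1 + 10^+2.03 + 10^+0.97) = 0.008512
DIC = [CO2*]/α₀ = 1.087×10^-5 / 0.008512 = 1.28 mmol/kg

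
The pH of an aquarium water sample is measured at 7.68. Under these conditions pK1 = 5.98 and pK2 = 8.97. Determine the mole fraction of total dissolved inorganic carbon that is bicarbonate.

α₁ = 1 / (1 + [H⁺]/K1 + K2/[H⁺]) = 1 / (1 + 10^-1.70 + 10^-1.29)
   = 1 / (1 + 0.019953 + 0.051286) = 1/1.0712 = 0.9335

α₁ = 0.933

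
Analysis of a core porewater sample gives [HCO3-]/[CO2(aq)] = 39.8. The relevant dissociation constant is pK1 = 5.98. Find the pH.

From K1 = [H⁺][HCO3-]/[CO2(aq)]:  pH = pK1 + log₁₀([HCO3-]/[CO2(aq)])
log₁₀(39.8) = +1.600
pH = 5.98 + (+1.600) = 7.58

pH = 7.58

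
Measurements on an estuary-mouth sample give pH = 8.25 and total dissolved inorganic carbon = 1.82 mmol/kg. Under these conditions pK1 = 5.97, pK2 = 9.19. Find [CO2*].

[CO2*] = 8.53 μmol/kg

α₀ = 1 / (1 + K1/[H⁺] + K1K2/[H⁺]²) = 1 / (1 + 10^+2.28 + 10^+1.34)
   = 1 / (1 + 190.55 + 21.878) = 1/213.42 = 0.004686
[CO2*] = α₀ × DIC = 0.004686 × 1.82 = 0.00853 mmol/kg = 8.53 μmol/kg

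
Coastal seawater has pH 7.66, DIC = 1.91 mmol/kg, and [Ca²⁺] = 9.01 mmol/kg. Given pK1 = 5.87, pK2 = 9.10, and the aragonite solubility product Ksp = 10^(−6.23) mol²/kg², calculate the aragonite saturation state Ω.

α₂ = 1 / (1 + [H⁺]/K2 + [H⁺]²/(K1K2)) = 1 / (1 + 10^+1.44 + 10^-0.35)
   = 1 / (1 + 27.542 + 0.44668) = 1/28.989 = 0.03450
[CO3²⁻] = α₂ × DIC = 0.03450 × 1.91 = 0.06589 mmol/kg
Ksp = 10^(−6.23) = 5.888×10^-7
Ω = [Ca²⁺][CO3²⁻]/Ksp = (9.01×10^-3)(6.589×10^-5) / 5.888×10^-7 = 1.01

Ω = 1.01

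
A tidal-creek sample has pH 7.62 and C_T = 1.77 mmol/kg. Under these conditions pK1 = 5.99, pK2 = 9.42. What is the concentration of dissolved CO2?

[CO2*] = 0.0399 mmol/kg

α₀ = 1 / (1 + K1/[H⁺] + K1K2/[H⁺]²) = 1 / (1 + 10^+1.63 + 10^-0.17)
   = 1 / (1 + 42.658 + 0.67608) = 1/44.334 = 0.02256
[CO2*] = α₀ × DIC = 0.02256 × 1.77 = 0.0399 mmol/kg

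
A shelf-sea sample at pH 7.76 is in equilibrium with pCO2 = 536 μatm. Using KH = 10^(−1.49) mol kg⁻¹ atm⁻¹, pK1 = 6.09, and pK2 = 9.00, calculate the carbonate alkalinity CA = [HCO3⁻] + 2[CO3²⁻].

[CO2*] = KH · pCO2 = 10^(−1.49) × 536×10^-6 = 1.734×10^-5 mol/kg
α₀ = 1/(1 + K1/[H⁺] + K1K2/[H⁺]²) = 1/(1 + 10^+1.67 + 10^+0.43) = 0.01982
DIC = [CO2*]/α₀ = 1.734×10^-5 / 0.01982 = 0.8753 mmol/kg
CA = (α₁ + 2α₂)·DIC = (0.9268 + 2×0.05333) × 0.8753 = 0.905 mmol/kg

CA = 0.905 mmol/kg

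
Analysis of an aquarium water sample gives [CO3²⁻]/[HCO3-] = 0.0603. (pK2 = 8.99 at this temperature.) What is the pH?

From K2 = [H⁺][CO3²⁻]/[HCO3-]:  pH = pK2 + log₁₀([CO3²⁻]/[HCO3-])
log₁₀(0.0603) = -1.220
pH = 8.99 + (-1.220) = 7.77

pH = 7.77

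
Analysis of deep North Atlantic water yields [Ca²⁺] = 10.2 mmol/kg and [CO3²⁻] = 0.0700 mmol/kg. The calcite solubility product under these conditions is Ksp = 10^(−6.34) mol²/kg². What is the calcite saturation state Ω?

Ksp = 10^(−6.34) = 4.571×10^-7
Ω = [Ca²⁺][CO3²⁻]/Ksp = (10.2×10^-3)(0.0700×10^-3) / 4.571×10^-7 = 1.56

Ω = 1.56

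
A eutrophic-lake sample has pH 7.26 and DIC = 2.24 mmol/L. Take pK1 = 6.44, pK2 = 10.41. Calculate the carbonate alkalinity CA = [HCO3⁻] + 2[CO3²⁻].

CA = 1.95 mmol/L

CA = [HCO3⁻] + 2[CO3²⁻] = (α₁ + 2α₂)·DIC
At pH 7.26: [H⁺]/K1 = 10^-0.82 = 0.15136, K2/[H⁺] = 10^-3.15 = 0.00070795
α₁ = 1/(1 + 0.15136 + 0.00070795) = 1/1.1521 = 0.8680; α₂ = α₁·K2/[H⁺] = 0.0006145
α₁ + 2α₂ = 0.8692
CA = 0.8692 × 2.24 = 1.95 mmol/L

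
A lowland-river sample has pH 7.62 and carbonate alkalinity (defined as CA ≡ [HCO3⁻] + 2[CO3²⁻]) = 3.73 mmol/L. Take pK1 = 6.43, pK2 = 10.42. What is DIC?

CA = [HCO3⁻] + 2[CO3²⁻] = (α₁ + 2α₂)·DIC
At pH 7.62: [H⁺]/K1 = 10^-1.19 = 0.064565, K2/[H⁺] = 10^-2.80 = 0.0015849
α₁ = 1/(1 + 0.064565 + 0.0015849) = 1/1.0662 = 0.9380; α₂ = α₁·K2/[H⁺] = 0.001487
α₁ + 2α₂ = 0.9409
DIC = CA / (α₁ + 2α₂) = 3.73 / 0.9409 = 3.96 mmol/L

DIC = 3.96 mmol/L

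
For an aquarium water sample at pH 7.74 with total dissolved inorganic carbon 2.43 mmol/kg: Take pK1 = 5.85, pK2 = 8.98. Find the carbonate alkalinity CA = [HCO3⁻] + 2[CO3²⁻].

CA = 2.53 mmol/kg

CA = [HCO3⁻] + 2[CO3²⁻] = (α₁ + 2α₂)·DIC
At pH 7.74: [H⁺]/K1 = 10^-1.89 = 0.012882, K2/[H⁺] = 10^-1.24 = 0.057544
α₁ = 1/(1 + 0.012882 + 0.057544) = 1/1.0704 = 0.9342; α₂ = α₁·K2/[H⁺] = 0.05376
α₁ + 2α₂ = 1.0417
CA = 1.0417 × 2.43 = 2.53 mmol/kg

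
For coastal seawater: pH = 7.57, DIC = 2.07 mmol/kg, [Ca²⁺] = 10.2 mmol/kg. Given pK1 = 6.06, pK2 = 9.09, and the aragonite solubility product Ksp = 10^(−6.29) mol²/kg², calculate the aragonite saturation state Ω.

α₂ = 1 / (1 + [H⁺]/K2 + [H⁺]²/(K1K2)) = 1 / (1 + 10^+1.52 + 10^+0.01)
   = 1 / (1 + 33.113 + 1.0233) = 1/35.136 = 0.02846
[CO3²⁻] = α₂ × DIC = 0.02846 × 2.07 = 0.05891 mmol/kg
Ksp = 10^(−6.29) = 5.129×10^-7
Ω = [Ca²⁺][CO3²⁻]/Ksp = (10.2×10^-3)(5.891×10^-5) / 5.129×10^-7 = 1.17

Ω = 1.17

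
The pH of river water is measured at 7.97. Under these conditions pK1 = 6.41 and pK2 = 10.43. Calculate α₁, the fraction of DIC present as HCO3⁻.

α₁ = 1 / (1 + [H⁺]/K1 + K2/[H⁺]) = 1 / (1 + 10^-1.56 + 10^-2.46)
   = 1 / (1 + 0.027542 + 0.0034674) = 1/1.0310 = 0.9699

α₁ = 0.970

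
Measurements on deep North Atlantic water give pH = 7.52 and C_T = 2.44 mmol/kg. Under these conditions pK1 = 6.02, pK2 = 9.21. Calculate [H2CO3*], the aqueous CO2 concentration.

α₀ = 1 / (1 + K1/[H⁺] + K1K2/[H⁺]²) = 1 / (1 + 10^+1.50 + 10^-0.19)
   = 1 / (1 + 31.623 + 0.64565) = 1/33.268 = 0.03006
[CO2*] = α₀ × DIC = 0.03006 × 2.44 = 0.0733 mmol/kg

[CO2*] = 0.0733 mmol/kg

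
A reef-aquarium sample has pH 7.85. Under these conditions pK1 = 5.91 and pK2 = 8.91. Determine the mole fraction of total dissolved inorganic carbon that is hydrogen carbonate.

α₁ = 0.910

α₁ = 1 / (1 + [H⁺]/K1 + K2/[H⁺]) = 1 / (1 + 10^-1.94 + 10^-1.06)
   = 1 / (1 + 0.011482 + 0.087096) = 1/1.0986 = 0.9103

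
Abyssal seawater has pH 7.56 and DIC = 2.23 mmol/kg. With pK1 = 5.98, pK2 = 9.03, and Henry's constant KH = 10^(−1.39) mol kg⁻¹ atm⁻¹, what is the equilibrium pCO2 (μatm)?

α₀ = 1 / (1 + K1/[H⁺] + K1K2/[H⁺]²) = 1 / (1 + 10^+1.58 + 10^+0.11)
   = 1 / (1 + 38.019 + 1.2882) = 1/40.307 = 0.02481
[CO2*] = α₀ × DIC = 0.02481 × 2.23 = 0.05533 mmol/kg
pCO2 = [CO2*]/KH = 5.533×10^-5 / 4.074×10^-2 = 1360 μatm

pCO2 = 1360 μatm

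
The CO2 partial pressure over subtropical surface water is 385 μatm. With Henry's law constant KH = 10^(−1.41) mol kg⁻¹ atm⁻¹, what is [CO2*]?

KH = 10^(−1.41) = 3.890×10^-2 mol kg⁻¹ atm⁻¹
[CO2*] = KH · pCO2 = 3.890×10^-2 × 385×10^-6 atm = 1.50×10^-5 mol/kg

[CO2*] = 15.0 μmol/kg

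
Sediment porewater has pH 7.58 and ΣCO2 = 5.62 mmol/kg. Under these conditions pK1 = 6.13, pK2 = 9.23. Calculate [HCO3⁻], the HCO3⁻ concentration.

α₁ = 1 / (1 + [H⁺]/K1 + K2/[H⁺]) = 1 / (1 + 10^-1.45 + 10^-1.65)
   = 1 / (1 + 0.035481 + 0.022387) = 1/1.0579 = 0.9453
[HCO3⁻] = α₁ × DIC = 0.9453 × 5.62 = 5.31 mmol/kg

[HCO3⁻] = 5.31 mmol/kg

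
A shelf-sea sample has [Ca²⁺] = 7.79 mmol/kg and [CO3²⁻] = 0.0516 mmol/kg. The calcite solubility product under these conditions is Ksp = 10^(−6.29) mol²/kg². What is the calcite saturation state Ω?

Ω = 0.784

Ksp = 10^(−6.29) = 5.129×10^-7
Ω = [Ca²⁺][CO3²⁻]/Ksp = (7.79×10^-3)(0.0516×10^-3) / 5.129×10^-7 = 0.784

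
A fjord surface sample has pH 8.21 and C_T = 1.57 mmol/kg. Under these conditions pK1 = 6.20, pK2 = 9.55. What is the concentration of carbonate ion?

α₂ = 1 / (1 + [H⁺]/K2 + [H⁺]²/(K1K2)) = 1 / (1 + 10^+1.34 + 10^-0.67)
   = 1 / (1 + 21.878 + 0.21380) = 1/23.091 = 0.04331
[CO3²⁻] = α₂ × DIC = 0.04331 × 1.57 = 0.0680 mmol/kg

[CO3²⁻] = 0.0680 mmol/kg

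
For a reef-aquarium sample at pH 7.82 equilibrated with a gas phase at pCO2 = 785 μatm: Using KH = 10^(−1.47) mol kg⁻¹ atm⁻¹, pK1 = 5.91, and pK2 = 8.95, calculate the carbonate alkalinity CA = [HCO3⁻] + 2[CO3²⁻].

CA = 2.48 mmol/kg

[CO2*] = KH · pCO2 = 10^(−1.47) × 785×10^-6 = 2.660×10^-5 mol/kg
α₀ = 1/(1 + K1/[H⁺] + K1K2/[H⁺]²) = 1/(1 + 10^+1.91 + 10^+0.78) = 0.01132
DIC = [CO2*]/α₀ = 2.660×10^-5 / 0.01132 = 2.349 mmol/kg
CA = (α₁ + 2α₂)·DIC = (0.9204 + 2×0.06823) × 2.349 = 2.48 mmol/kg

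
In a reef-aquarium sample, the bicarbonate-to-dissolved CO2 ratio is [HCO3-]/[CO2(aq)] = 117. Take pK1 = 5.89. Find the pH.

From K1 = [H⁺][HCO3-]/[CO2(aq)]:  pH = pK1 + log₁₀([HCO3-]/[CO2(aq)])
log₁₀(117) = +2.068
pH = 5.89 + (+2.068) = 7.96

pH = 7.96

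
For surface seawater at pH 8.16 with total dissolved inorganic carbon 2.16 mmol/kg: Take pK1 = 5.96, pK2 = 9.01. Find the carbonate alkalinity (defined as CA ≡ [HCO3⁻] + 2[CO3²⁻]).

CA = [HCO3⁻] + 2[CO3²⁻] = (α₁ + 2α₂)·DIC
At pH 8.16: [H⁺]/K1 = 10^-2.20 = 0.0063096, K2/[H⁺] = 10^-0.85 = 0.14125
α₁ = 1/(1 + 0.0063096 + 0.14125) = 1/1.1476 = 0.8714; α₂ = α₁·K2/[H⁺] = 0.1231
α₁ + 2α₂ = 1.1176
CA = 1.1176 × 2.16 = 2.41 mmol/kg

CA = 2.41 mmol/kg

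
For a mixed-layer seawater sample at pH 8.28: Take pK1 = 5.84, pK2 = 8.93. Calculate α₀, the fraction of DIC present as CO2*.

α₀ = 0.00296

α₀ = 1 / (1 + K1/[H⁺] + K1K2/[H⁺]²) = 1 / (1 + 10^+2.44 + 10^+1.79)
   = 1 / (1 + 275.42 + 61.660) = 1/338.08 = 0.002958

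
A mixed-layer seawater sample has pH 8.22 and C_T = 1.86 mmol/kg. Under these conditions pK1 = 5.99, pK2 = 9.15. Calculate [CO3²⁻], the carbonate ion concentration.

α₂ = 1 / (1 + [H⁺]/K2 + [H⁺]²/(K1K2)) = 1 / (1 + 10^+0.93 + 10^-1.30)
   = 1 / (1 + 8.5114 + 0.050119) = 1/9.5615 = 0.1046
[CO3²⁻] = α₂ × DIC = 0.1046 × 1.86 = 0.195 mmol/kg

[CO3²⁻] = 0.195 mmol/kg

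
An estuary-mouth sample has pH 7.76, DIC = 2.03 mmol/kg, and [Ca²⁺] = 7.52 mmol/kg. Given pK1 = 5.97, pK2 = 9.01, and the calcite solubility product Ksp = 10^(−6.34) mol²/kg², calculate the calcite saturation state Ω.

α₂ = 1 / (1 + [H⁺]/K2 + [H⁺]²/(K1K2)) = 1 / (1 + 10^+1.25 + 10^-0.54)
   = 1 / (1 + 17.783 + 0.28840) = 1/19.071 = 0.05244
[CO3²⁻] = α₂ × DIC = 0.05244 × 2.03 = 0.1064 mmol/kg
Ksp = 10^(−6.34) = 4.571×10^-7
Ω = [Ca²⁺][CO3²⁻]/Ksp = (7.52×10^-3)(1.064×10^-4) / 4.571×10^-7 = 1.75

Ω = 1.75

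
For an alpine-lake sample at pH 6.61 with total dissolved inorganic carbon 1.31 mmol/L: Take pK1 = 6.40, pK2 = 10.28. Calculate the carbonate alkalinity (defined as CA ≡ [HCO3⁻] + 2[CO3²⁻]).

CA = [HCO3⁻] + 2[CO3²⁻] = (α₁ + 2α₂)·DIC
At pH 6.61: [H⁺]/K1 = 10^-0.21 = 0.61660, K2/[H⁺] = 10^-3.67 = 0.00021380
α₁ = 1/(1 + 0.61660 + 0.00021380) = 1/1.6168 = 0.6185; α₂ = α₁·K2/[H⁺] = 0.0001322
α₁ + 2α₂ = 0.6188
CA = 0.6188 × 1.31 = 0.811 mmol/L

CA = 0.811 mmol/L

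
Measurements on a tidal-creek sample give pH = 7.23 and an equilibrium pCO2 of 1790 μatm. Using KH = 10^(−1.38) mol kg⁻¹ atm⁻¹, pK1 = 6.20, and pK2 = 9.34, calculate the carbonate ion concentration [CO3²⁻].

[CO2*] = KH · pCO2 = 10^(−1.38) × 1790×10^-6 = 7.462×10^-5 mol/kg
α₀ = 1/(1 + K1/[H⁺] + K1K2/[H⁺]²) = 1/(1 + 10^+1.03 + 10^-1.08) = 0.08476
DIC = [CO2*]/α₀ = 7.462×10^-5 / 0.08476 = 0.8804 mmol/kg
[CO3²⁻] = α₂·DIC; α₂ = 0.007050, so [CO3²⁻] = 0.007050 × 0.8804 = 0.00621 mmol/kg = 6.21 μmol/kg

[CO3²⁻] = 6.21 μmol/kg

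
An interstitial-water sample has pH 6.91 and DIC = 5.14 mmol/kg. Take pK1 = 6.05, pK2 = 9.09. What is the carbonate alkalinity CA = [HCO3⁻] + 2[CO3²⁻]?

CA = [HCO3⁻] + 2[CO3²⁻] = (α₁ + 2α₂)·DIC
At pH 6.91: [H⁺]/K1 = 10^-0.86 = 0.13804, K2/[H⁺] = 10^-2.18 = 0.0066069
α₁ = 1/(1 + 0.13804 + 0.0066069) = 1/1.1446 = 0.8736; α₂ = α₁·K2/[H⁺] = 0.005772
α₁ + 2α₂ = 0.8852
CA = 0.8852 × 5.14 = 4.55 mmol/kg

CA = 4.55 mmol/kg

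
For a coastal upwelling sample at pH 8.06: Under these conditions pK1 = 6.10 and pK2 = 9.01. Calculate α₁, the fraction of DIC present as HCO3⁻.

α₁ = 1 / (1 + [H⁺]/K1 + K2/[H⁺]) = 1 / (1 + 10^-1.96 + 10^-0.95)
   = 1 / (1 + 0.010965 + 0.11220) = 1/1.1232 = 0.8903

α₁ = 0.890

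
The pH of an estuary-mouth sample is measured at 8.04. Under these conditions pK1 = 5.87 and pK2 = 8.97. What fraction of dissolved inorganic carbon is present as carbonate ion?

α₂ = 0.105

α₂ = 1 / (1 + [H⁺]/K2 + [H⁺]²/(K1K2)) = 1 / (1 + 10^+0.93 + 10^-1.24)
   = 1 / (1 + 8.5114 + 0.057544) = 1/9.5689 = 0.1045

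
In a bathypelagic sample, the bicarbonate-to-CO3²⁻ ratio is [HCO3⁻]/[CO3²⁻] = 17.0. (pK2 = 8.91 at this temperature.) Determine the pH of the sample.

pH = 7.68

From K2 = [H⁺][CO3²⁻]/[HCO3⁻]:  pH = pK2 − log₁₀([HCO3⁻]/[CO3²⁻])
log₁₀(17.0) = +1.230
pH = 8.91 − (+1.230) = 7.68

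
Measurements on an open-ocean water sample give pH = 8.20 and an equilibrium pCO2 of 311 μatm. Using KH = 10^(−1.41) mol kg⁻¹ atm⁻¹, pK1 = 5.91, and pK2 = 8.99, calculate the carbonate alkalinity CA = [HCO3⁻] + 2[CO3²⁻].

CA = 3.12 mmol/kg

[CO2*] = KH · pCO2 = 10^(−1.41) × 311×10^-6 = 1.210×10^-5 mol/kg
α₀ = 1/(1 + K1/[H⁺] + K1K2/[H⁺]²) = 1/(1 + 10^+2.29 + 10^+1.50) = 0.004394
DIC = [CO2*]/α₀ = 1.210×10^-5 / 0.004394 = 2.754 mmol/kg
CA = (α₁ + 2α₂)·DIC = (0.8567 + 2×0.1389) × 2.754 = 3.12 mmol/kg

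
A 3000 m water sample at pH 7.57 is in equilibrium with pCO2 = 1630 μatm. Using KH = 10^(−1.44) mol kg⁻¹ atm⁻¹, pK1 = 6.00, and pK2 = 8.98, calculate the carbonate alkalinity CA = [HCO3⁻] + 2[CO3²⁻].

CA = 2.37 mmol/kg

[CO2*] = KH · pCO2 = 10^(−1.44) × 1630×10^-6 = 5.918×10^-5 mol/kg
α₀ = 1/(1 + K1/[H⁺] + K1K2/[H⁺]²) = 1/(1 + 10^+1.57 + 10^+0.16) = 0.02525
DIC = [CO2*]/α₀ = 5.918×10^-5 / 0.02525 = 2.344 mmol/kg
CA = (α₁ + 2α₂)·DIC = (0.9382 + 2×0.03650) × 2.344 = 2.37 mmol/kg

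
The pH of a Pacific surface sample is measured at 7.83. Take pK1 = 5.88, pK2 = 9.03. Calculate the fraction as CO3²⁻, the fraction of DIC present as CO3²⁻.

α₂ = 1 / (1 + [H⁺]/K2 + [H⁺]²/(K1K2)) = 1 / (1 + 10^+1.20 + 10^-0.75)
   = 1 / (1 + 15.849 + 0.17783) = 1/17.027 = 0.05873

α₂ = 0.0587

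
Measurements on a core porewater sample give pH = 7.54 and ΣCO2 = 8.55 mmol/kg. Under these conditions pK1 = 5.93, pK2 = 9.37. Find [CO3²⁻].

[CO3²⁻] = 0.122 mmol/kg

α₂ = 1 / (1 + [H⁺]/K2 + [H⁺]²/(K1K2)) = 1 / (1 + 10^+1.83 + 10^+0.22)
   = 1 / (1 + 67.608 + 1.6596) = 1/70.268 = 0.01423
[CO3²⁻] = α₂ × DIC = 0.01423 × 8.55 = 0.122 mmol/kg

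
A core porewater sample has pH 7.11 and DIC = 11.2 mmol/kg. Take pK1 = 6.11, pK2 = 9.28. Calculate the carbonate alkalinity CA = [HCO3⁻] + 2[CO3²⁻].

CA = [HCO3⁻] + 2[CO3²⁻] = (α₁ + 2α₂)·DIC
At pH 7.11: [H⁺]/K1 = 10^-1.00 = 0.10000, K2/[H⁺] = 10^-2.17 = 0.0067608
α₁ = 1/(1 + 0.10000 + 0.0067608) = 1/1.1068 = 0.9035; α₂ = α₁·K2/[H⁺] = 0.006109
α₁ + 2α₂ = 0.9158
CA = 0.9158 × 11.2 = 10.3 mmol/kg

CA = 10.3 mmol/kg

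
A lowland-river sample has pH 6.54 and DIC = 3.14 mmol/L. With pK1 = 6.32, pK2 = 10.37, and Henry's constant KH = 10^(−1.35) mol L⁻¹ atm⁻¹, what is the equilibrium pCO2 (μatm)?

α₀ = 1 / (1 + K1/[H⁺] + K1K2/[H⁺]²) = 1 / (1 + 10^+0.22 + 10^-3.61)
   = 1 / (1 + 1.6596 + 0.00024547) = 1/2.6598 = 0.3760
[CO2*] = α₀ × DIC = 0.3760 × 3.14 = 1.181 mmol/L
pCO2 = [CO2*]/KH = 1.181×10^-3 / 4.467×10^-2 = 2.64×10^4 μatm

pCO2 = 2.64×10^4 μatm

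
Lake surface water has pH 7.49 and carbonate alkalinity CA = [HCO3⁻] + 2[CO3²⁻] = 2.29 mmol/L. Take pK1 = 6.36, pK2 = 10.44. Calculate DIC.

CA = [HCO3⁻] + 2[CO3²⁻] = (α₁ + 2α₂)·DIC
At pH 7.49: [H⁺]/K1 = 10^-1.13 = 0.074131, K2/[H⁺] = 10^-2.95 = 0.0011220
α₁ = 1/(1 + 0.074131 + 0.0011220) = 1/1.0753 = 0.9300; α₂ = α₁·K2/[H⁺] = 0.001043
α₁ + 2α₂ = 0.9321
DIC = CA / (α₁ + 2α₂) = 2.29 / 0.9321 = 2.46 mmol/L

DIC = 2.46 mmol/L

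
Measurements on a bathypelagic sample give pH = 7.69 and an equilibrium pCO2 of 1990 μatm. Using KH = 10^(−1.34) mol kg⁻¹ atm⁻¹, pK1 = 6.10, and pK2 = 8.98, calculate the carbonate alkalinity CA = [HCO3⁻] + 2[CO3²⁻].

CA = 3.90 mmol/kg

[CO2*] = KH · pCO2 = 10^(−1.34) × 1990×10^-6 = 9.096×10^-5 mol/kg
α₀ = 1/(1 + K1/[H⁺] + K1K2/[H⁺]²) = 1/(1 + 10^+1.59 + 10^+0.30) = 0.02387
DIC = [CO2*]/α₀ = 9.096×10^-5 / 0.02387 = 3.811 mmol/kg
CA = (α₁ + 2α₂)·DIC = (0.9285 + 2×0.04762) × 3.811 = 3.90 mmol/kg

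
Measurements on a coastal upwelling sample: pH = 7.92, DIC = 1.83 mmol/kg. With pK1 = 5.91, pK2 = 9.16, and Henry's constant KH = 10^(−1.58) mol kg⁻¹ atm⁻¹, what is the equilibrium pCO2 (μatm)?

pCO2 = 637 μatm

α₀ = 1 / (1 + K1/[H⁺] + K1K2/[H⁺]²) = 1 / (1 + 10^+2.01 + 10^+0.77)
   = 1 / (1 + 102.33 + 5.8884) = 1/109.22 = 0.009156
[CO2*] = α₀ × DIC = 0.009156 × 1.83 = 0.01676 mmol/kg = 16.76 μmol/kg
pCO2 = [CO2*]/KH = 1.676×10^-5 / 2.630×10^-2 = 637 μatm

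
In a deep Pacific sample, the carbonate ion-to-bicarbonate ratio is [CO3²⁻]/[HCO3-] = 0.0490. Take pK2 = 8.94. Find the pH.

pH = 7.63

From K2 = [H⁺][CO3²⁻]/[HCO3-]:  pH = pK2 + log₁₀([CO3²⁻]/[HCO3-])
log₁₀(0.0490) = -1.310
pH = 8.94 + (-1.310) = 7.63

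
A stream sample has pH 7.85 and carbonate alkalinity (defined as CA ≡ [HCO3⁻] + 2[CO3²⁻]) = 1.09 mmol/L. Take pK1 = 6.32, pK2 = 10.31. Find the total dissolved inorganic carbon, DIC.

CA = [HCO3⁻] + 2[CO3²⁻] = (α₁ + 2α₂)·DIC
At pH 7.85: [H⁺]/K1 = 10^-1.53 = 0.029512, K2/[H⁺] = 10^-2.46 = 0.0034674
α₁ = 1/(1 + 0.029512 + 0.0034674) = 1/1.0330 = 0.9681; α₂ = α₁·K2/[H⁺] = 0.003357
α₁ + 2α₂ = 0.9748
DIC = CA / (α₁ + 2α₂) = 1.09 / 0.9748 = 1.12 mmol/L

DIC = 1.12 mmol/L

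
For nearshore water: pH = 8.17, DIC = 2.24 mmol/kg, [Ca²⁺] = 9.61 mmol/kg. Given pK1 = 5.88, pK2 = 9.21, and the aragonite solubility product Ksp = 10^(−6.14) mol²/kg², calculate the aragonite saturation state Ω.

α₂ = 1 / (1 + [H⁺]/K2 + [H⁺]²/(K1K2)) = 1 / (1 + 10^+1.04 + 10^-1.25)
   = 1 / (1 + 10.965 + 0.056234) = 1/12.021 = 0.08319
[CO3²⁻] = α₂ × DIC = 0.08319 × 2.24 = 0.1863 mmol/kg
Ksp = 10^(−6.14) = 7.244×10^-7
Ω = [Ca²⁺][CO3²⁻]/Ksp = (9.61×10^-3)(1.863×10^-4) / 7.244×10^-7 = 2.47

Ω = 2.47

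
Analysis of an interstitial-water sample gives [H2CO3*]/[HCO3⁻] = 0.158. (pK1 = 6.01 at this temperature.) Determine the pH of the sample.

pH = 6.81

From K1 = [H⁺][HCO3⁻]/[H2CO3*]:  pH = pK1 − log₁₀([H2CO3*]/[HCO3⁻])
log₁₀(0.158) = -0.801
pH = 6.01 − (-0.801) = 6.81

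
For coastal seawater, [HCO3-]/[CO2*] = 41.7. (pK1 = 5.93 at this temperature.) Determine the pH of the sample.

From K1 = [H⁺][HCO3-]/[CO2*]:  pH = pK1 + log₁₀([HCO3-]/[CO2*])
log₁₀(41.7) = +1.620
pH = 5.93 + (+1.620) = 7.55

pH = 7.55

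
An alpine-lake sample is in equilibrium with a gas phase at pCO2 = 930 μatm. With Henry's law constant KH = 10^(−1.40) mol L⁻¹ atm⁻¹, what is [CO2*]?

[CO2*] = 37.0 μmol/L

KH = 10^(−1.40) = 3.981×10^-2 mol L⁻¹ atm⁻¹
[CO2*] = KH · pCO2 = 3.981×10^-2 × 930×10^-6 atm = 3.70×10^-5 mol/L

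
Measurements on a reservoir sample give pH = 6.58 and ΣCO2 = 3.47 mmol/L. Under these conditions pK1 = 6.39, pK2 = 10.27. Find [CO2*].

α₀ = 1 / (1 + K1/[H⁺] + K1K2/[H⁺]²) = 1 / (1 + 10^+0.19 + 10^-3.50)
   = 1 / (1 + 1.5488 + 0.00031623) = 1/2.5491 = 0.3923
[CO2*] = α₀ × DIC = 0.3923 × 3.47 = 1.36 mmol/L

[CO2*] = 1.36 mmol/L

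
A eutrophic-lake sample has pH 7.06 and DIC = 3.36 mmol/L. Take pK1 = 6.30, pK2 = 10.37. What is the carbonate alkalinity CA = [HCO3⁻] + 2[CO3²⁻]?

CA = [HCO3⁻] + 2[CO3²⁻] = (α₁ + 2α₂)·DIC
At pH 7.06: [H⁺]/K1 = 10^-0.76 = 0.17378, K2/[H⁺] = 10^-3.31 = 0.00048978
α₁ = 1/(1 + 0.17378 + 0.00048978) = 1/1.1743 = 0.8516; α₂ = α₁·K2/[H⁺] = 0.0004171
α₁ + 2α₂ = 0.8524
CA = 0.8524 × 3.36 = 2.86 mmol/L

CA = 2.86 mmol/L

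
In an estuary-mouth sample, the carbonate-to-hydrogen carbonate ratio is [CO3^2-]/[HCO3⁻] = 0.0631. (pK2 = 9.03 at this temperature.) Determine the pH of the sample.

pH = 7.83

From K2 = [H⁺][CO3^2-]/[HCO3⁻]:  pH = pK2 + log₁₀([CO3^2-]/[HCO3⁻])
log₁₀(0.0631) = -1.200
pH = 9.03 + (-1.200) = 7.83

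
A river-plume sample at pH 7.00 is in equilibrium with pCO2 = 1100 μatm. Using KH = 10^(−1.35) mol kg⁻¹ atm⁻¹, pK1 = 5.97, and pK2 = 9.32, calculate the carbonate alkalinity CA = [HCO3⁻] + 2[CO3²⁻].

CA = 0.532 mmol/kg

[CO2*] = KH · pCO2 = 10^(−1.35) × 1100×10^-6 = 4.914×10^-5 mol/kg
α₀ = 1/(1 + K1/[H⁺] + K1K2/[H⁺]²) = 1/(1 + 10^+1.03 + 10^-1.29) = 0.08499
DIC = [CO2*]/α₀ = 4.914×10^-5 / 0.08499 = 0.5781 mmol/kg
CA = (α₁ + 2α₂)·DIC = (0.9107 + 2×0.004359) × 0.5781 = 0.532 mmol/kg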